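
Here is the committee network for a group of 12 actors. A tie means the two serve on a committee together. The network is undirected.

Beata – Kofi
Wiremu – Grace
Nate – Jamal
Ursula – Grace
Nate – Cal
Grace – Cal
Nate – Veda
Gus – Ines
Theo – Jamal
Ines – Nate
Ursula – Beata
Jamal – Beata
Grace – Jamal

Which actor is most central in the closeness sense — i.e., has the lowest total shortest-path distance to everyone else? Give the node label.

Jamal

Farness (sum of distances to all others) for each node — Beata:25, Cal:25, Grace:23, Gus:39, Ines:29, Jamal:19, Kofi:35, Nate:21, Theo:29, Ursula:29, Veda:31, Wiremu:33.
The smallest farness is 19, for Jamal, so Jamal has the highest closeness.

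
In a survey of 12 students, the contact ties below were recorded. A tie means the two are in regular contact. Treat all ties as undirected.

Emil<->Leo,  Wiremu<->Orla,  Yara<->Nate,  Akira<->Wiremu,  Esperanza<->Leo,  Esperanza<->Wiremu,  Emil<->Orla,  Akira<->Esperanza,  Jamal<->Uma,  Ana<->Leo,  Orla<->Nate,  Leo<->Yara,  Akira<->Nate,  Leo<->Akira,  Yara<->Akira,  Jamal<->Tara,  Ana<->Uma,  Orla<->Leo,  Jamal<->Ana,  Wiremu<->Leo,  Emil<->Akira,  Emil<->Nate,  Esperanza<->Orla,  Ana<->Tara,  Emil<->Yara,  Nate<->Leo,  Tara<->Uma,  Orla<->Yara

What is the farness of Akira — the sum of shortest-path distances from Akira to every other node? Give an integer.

Distances from Akira: Ana:2, Emil:1, Esperanza:1, Jamal:3, Leo:1, Nate:1, Orla:2, Tara:3, Uma:3, Wiremu:1, Yara:1.
Sum = 2 + 1 + 1 + 3 + 1 + 1 + 2 + 3 + 3 + 1 + 1 = 19.

19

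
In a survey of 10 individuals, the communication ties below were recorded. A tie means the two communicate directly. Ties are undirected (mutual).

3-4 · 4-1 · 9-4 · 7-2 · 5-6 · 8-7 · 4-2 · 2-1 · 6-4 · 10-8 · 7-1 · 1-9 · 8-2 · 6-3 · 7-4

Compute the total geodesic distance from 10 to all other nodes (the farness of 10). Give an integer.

Distances from 10: 1:3, 2:2, 3:4, 4:3, 5:5, 6:4, 7:2, 8:1, 9:4.
Sum = 3 + 2 + 4 + 3 + 5 + 4 + 2 + 1 + 4 = 28.

28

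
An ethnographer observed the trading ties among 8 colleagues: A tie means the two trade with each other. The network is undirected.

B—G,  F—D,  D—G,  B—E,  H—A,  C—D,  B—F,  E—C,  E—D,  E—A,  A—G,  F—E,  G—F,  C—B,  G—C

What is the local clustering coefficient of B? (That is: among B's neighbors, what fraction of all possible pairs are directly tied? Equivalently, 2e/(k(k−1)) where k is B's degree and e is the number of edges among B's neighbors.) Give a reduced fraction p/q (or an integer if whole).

B's neighbors: C, E, F, and G (k = 4).
Possible neighbor pairs: C(4,2) = 6. Edges among them: C–E, C–G, E–F, F–G → e = 4.
Clustering(B) = 4/6 = 2/3.

2/3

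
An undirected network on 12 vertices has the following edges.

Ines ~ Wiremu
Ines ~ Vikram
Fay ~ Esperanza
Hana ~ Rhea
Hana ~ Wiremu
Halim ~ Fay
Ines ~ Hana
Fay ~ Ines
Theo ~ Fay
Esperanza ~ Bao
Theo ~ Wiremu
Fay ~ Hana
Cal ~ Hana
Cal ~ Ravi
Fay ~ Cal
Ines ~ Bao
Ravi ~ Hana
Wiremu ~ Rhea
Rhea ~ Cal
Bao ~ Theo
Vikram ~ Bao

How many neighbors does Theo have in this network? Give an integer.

Theo is directly tied to Bao, Fay, and Wiremu. That is 3 neighbors, so the degree of Theo is 3.

3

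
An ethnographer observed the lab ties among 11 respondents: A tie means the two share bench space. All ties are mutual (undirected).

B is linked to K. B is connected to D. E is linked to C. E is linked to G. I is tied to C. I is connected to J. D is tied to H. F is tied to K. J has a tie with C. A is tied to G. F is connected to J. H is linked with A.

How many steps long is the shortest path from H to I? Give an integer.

One shortest route is H – A – G – E – C – I, which uses 5 edges, and at distance 4 from H we only reach {C, F}, which does not include I. So d(H,I) = 5.

5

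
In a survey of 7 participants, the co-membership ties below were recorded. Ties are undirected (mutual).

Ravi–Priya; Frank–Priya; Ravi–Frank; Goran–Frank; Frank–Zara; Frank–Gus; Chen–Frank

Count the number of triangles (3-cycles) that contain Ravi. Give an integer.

1

Ravi's neighbors: Frank and Priya.
Neighbor pairs that are themselves tied: Ravi–Frank–Priya. Each forms one triangle with Ravi, for 1 in total.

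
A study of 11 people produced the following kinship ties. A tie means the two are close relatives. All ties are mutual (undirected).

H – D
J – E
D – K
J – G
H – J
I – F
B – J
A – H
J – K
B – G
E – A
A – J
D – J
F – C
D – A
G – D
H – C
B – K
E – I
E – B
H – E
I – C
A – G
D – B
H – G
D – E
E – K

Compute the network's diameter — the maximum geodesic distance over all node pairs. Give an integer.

3

Eccentricity of each node (its greatest distance to any other): A:3, B:3, C:3, D:3, E:2, F:3, G:3, H:2, I:3, J:3, K:3.
The maximum eccentricity is 3, realized for instance by the pair C–K via C – I – E – K. So the diameter is 3.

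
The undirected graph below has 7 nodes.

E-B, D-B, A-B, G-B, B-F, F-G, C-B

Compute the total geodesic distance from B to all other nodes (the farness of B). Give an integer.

6

Distances from B: A:1, C:1, D:1, E:1, F:1, G:1.
Sum = 1 + 1 + 1 + 1 + 1 + 1 = 6.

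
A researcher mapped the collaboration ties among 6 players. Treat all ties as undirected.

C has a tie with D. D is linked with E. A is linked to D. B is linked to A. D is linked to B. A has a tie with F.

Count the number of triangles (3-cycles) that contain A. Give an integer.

A's neighbors: B, D, and F.
Neighbor pairs that are themselves tied: A–B–D. Each forms one triangle with A, for 1 in total.

1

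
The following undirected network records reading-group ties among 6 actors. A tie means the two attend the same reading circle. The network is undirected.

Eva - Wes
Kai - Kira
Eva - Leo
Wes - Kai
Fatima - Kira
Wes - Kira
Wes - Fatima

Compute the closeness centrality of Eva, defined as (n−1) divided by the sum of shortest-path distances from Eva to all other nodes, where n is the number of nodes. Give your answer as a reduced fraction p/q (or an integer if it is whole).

Distances from Eva: Fatima:2, Kai:2, Kira:2, Leo:1, Wes:1. Sum = 8.
n = 6, so closeness = 5/8.

5/8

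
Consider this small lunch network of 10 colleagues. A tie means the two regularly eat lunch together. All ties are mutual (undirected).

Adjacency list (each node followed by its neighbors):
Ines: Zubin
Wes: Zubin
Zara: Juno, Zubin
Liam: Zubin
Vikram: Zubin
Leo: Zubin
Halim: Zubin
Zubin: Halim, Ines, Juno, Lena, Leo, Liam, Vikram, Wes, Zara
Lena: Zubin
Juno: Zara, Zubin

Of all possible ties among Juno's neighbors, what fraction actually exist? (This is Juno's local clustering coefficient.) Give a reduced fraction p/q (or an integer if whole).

1

Juno's neighbors: Zara and Zubin (k = 2).
Possible neighbor pairs: C(2,2) = 1. Edges among them: Zara–Zubin → e = 1.
Clustering(Juno) = 1/1.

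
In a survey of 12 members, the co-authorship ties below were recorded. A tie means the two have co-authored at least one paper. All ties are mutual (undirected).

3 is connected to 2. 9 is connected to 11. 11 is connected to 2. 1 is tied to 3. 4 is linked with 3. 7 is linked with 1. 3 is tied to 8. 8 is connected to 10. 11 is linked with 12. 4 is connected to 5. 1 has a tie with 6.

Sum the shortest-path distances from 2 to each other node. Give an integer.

24

Distances from 2: 1:2, 3:1, 4:2, 5:3, 6:3, 7:3, 8:2, 9:2, 10:3, 11:1, 12:2.
Sum = 2 + 1 + 2 + 3 + 3 + 3 + 2 + 2 + 3 + 1 + 2 = 24.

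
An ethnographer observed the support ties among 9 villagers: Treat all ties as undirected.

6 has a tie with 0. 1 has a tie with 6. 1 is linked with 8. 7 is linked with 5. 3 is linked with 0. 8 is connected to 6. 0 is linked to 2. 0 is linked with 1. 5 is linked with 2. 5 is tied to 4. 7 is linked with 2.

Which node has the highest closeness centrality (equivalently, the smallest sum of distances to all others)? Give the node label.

Farness (sum of distances to all others) for each node — 0:13, 1:17, 2:14, 3:20, 4:25, 5:18, 6:17, 7:19, 8:23.
The smallest farness is 13, for 0, so 0 has the highest closeness.

0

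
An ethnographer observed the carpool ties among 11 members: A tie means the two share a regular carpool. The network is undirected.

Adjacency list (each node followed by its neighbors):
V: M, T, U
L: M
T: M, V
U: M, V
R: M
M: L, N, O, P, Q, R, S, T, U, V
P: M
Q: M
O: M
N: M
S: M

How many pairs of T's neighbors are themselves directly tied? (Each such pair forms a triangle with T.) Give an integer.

T's neighbors: M and V.
Neighbor pairs that are themselves tied: T–M–V. Each forms one triangle with T, for 1 in total.

1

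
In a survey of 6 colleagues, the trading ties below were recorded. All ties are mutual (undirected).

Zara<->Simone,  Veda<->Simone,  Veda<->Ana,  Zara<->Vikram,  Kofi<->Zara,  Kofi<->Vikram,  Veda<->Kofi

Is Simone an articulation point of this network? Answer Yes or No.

Even without Simone, every remaining node can still reach every other (the residual graph is connected), so Simone is not a cut vertex.

No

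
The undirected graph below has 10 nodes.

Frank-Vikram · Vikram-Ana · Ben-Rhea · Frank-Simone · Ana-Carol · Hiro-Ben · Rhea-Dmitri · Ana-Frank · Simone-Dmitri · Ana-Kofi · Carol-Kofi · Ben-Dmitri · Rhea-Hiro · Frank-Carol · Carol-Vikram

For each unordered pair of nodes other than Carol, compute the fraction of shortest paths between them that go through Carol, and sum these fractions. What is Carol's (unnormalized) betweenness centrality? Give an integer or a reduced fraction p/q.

Pairs whose geodesics pass through Carol — Simone–Kofi: 1/2; Ben–Kofi: 1/2; Rhea–Kofi: 1/2; Hiro–Kofi: 2/4; Dmitri–Kofi: 1/2; Frank–Kofi: 1/2; Vikram–Kofi: 1/2.
All other pairs contribute 0.
Summing the contributions gives betweenness(Carol) = 7/2.

7/2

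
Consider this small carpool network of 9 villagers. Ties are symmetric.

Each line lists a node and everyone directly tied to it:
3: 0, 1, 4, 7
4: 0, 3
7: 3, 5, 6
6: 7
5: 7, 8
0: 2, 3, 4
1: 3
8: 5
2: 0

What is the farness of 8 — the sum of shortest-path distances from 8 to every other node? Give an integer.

26

Distances from 8: 0:4, 1:4, 2:5, 3:3, 4:4, 5:1, 6:3, 7:2.
Sum = 4 + 4 + 5 + 3 + 4 + 1 + 3 + 2 = 26.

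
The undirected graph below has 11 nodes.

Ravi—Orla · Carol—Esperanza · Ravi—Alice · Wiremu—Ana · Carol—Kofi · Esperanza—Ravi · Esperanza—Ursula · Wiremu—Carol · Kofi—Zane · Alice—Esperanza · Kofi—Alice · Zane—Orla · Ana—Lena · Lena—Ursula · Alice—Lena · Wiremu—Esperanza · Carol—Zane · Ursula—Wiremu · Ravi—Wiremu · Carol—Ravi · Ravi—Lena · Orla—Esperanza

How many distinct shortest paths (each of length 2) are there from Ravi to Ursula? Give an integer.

The shortest distance is 2. The length-2 paths are: Ravi–Lena–Ursula; Ravi–Wiremu–Ursula; Ravi–Esperanza–Ursula.
That gives 3 distinct shortest paths.

3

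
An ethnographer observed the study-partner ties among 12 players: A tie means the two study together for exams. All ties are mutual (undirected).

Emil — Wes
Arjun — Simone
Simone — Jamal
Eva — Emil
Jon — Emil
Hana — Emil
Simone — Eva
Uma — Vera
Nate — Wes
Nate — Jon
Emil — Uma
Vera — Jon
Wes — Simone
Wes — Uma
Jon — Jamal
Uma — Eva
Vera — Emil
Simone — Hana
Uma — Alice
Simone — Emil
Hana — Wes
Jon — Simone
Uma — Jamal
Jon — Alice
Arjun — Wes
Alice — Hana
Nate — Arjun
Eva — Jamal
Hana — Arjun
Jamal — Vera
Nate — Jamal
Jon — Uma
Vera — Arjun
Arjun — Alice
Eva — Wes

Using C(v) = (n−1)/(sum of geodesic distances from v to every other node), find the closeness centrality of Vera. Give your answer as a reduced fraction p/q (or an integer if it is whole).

Distances from Vera: Alice:2, Arjun:1, Emil:1, Eva:2, Hana:2, Jamal:1, Jon:1, Nate:2, Simone:2, Uma:1, Wes:2. Sum = 17.
n = 12, so closeness = 11/17.

11/17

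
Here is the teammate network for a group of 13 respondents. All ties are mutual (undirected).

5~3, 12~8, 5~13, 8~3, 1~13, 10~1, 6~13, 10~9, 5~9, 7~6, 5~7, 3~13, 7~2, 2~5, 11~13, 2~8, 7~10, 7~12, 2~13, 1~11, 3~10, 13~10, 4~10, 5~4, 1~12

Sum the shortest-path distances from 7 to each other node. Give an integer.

Distances from 7: 1:2, 2:1, 3:2, 4:2, 5:1, 6:1, 8:2, 9:2, 10:1, 11:3, 12:1, 13:2.
Sum = 2 + 1 + 2 + 2 + 1 + 1 + 2 + 2 + 1 + 3 + 1 + 2 = 20.

20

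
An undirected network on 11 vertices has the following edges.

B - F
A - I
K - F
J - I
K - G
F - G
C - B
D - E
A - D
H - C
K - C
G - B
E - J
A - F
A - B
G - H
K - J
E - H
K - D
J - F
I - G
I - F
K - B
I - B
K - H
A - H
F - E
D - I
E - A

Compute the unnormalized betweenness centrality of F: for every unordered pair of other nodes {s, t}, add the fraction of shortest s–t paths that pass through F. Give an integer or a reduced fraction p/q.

Pairs whose geodesics pass through F — I–K: 1/5; I–E: 1/4; K–E: 1/4; K–A: 1/4; E–B: 1/2; E–G: 1/2; J–B: 1/3; J–A: 1/3; J–G: 1/3; A–G: 1/4.
All other pairs contribute 0.
Summing the contributions gives betweenness(F) = 16/5.

16/5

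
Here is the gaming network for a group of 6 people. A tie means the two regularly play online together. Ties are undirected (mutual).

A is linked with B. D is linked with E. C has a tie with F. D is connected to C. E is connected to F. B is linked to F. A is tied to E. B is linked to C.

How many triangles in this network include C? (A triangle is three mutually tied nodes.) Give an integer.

C's neighbors: B, D, and F.
Neighbor pairs that are themselves tied: C–B–F. Each forms one triangle with C, for 1 in total.

1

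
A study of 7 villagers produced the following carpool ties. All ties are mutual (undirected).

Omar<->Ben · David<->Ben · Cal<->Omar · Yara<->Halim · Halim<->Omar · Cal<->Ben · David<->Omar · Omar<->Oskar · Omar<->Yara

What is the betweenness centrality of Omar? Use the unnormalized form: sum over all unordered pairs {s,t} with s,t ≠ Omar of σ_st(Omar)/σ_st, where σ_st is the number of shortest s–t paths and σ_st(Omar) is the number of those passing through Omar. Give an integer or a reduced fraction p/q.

Pairs whose geodesics pass through Omar — Cal–David: 1/2; Cal–Oskar: 1; Cal–Yara: 1; Cal–Halim: 1; David–Oskar: 1; David–Yara: 1; David–Halim: 1; Ben–Oskar: 1; Ben–Yara: 1; Ben–Halim: 1; Oskar–Yara: 1; Oskar–Halim: 1.
All other pairs contribute 0.
Summing the contributions gives betweenness(Omar) = 23/2.

23/2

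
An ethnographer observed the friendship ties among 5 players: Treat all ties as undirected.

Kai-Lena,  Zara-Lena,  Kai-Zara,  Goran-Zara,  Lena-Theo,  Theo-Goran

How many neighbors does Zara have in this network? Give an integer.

3

Zara is directly tied to Goran, Kai, and Lena. That is 3 neighbors, so the degree of Zara is 3.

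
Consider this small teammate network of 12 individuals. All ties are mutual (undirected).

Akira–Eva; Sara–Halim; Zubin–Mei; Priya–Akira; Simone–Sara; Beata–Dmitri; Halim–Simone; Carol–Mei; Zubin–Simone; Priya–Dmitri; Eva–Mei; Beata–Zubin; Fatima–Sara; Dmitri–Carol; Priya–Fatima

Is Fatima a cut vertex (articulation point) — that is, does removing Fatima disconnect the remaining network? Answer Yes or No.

No

Even without Fatima, every remaining node can still reach every other (the residual graph is connected), so Fatima is not a cut vertex.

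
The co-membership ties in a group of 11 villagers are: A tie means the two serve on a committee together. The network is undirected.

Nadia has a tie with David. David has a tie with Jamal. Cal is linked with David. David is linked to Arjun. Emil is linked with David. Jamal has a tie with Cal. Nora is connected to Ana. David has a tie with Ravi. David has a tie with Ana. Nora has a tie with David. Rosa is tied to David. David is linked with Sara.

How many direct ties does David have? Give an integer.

10

David is directly tied to Ana, Arjun, Cal, Emil, Jamal, Nadia, Nora, Ravi, Rosa, and Sara. That is 10 neighbors, so the degree of David is 10.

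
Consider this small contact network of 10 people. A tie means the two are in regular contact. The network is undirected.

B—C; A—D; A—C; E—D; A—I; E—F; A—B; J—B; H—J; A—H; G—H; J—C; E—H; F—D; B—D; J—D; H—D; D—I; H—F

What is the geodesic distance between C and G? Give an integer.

3

One shortest route is C – A – H – G, which uses 3 edges, and at distance 2 from C we only reach {D, H, I}, which does not include G. So d(C,G) = 3.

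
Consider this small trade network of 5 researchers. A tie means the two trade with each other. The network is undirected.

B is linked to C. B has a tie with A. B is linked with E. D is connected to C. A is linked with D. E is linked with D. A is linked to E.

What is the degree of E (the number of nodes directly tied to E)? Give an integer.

3

E is directly tied to A, B, and D. That is 3 neighbors, so the degree of E is 3.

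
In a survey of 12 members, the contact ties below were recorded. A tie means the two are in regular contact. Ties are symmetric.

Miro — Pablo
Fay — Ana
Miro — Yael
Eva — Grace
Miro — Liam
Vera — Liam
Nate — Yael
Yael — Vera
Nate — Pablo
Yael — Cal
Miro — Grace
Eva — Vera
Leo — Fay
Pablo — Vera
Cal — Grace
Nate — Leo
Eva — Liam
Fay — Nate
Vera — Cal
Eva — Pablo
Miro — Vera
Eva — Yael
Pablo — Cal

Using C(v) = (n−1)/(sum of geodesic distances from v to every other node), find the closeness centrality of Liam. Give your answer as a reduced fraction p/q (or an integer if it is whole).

11/27

Distances from Liam: Ana:5, Cal:2, Eva:1, Fay:4, Grace:2, Leo:4, Miro:1, Nate:3, Pablo:2, Vera:1, Yael:2. Sum = 27.
n = 12, so closeness = 11/27.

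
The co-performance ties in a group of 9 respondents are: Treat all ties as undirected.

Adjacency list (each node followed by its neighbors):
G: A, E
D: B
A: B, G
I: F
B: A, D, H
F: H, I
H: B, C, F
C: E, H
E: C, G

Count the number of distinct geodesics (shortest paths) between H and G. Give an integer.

The shortest distance is 3. The length-3 paths are: H–B–A–G; H–C–E–G.
That gives 2 distinct shortest paths.

2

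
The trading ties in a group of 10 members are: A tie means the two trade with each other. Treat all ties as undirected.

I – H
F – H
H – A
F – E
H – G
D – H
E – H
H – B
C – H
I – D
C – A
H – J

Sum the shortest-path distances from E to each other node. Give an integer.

Distances from E: A:2, B:2, C:2, D:2, F:1, G:2, H:1, I:2, J:2.
Sum = 2 + 2 + 2 + 2 + 1 + 2 + 1 + 2 + 2 = 16.

16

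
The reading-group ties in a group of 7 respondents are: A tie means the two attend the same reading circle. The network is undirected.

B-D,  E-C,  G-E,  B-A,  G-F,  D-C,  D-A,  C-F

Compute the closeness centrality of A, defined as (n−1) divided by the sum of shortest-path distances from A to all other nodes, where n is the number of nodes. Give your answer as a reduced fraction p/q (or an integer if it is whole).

Distances from A: B:1, C:2, D:1, E:3, F:3, G:4. Sum = 14.
n = 7, so closeness = 6/14 = 3/7.

3/7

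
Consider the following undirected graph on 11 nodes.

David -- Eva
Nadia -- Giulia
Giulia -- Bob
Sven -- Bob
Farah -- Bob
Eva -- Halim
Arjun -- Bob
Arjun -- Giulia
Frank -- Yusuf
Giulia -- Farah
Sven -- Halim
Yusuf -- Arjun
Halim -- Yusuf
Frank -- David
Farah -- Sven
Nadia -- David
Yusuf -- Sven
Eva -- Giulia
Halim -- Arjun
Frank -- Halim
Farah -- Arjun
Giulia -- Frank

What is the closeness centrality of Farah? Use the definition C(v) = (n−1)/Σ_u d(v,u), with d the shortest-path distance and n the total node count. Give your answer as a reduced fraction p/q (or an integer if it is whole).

10/17

Distances from Farah: Arjun:1, Bob:1, David:3, Eva:2, Frank:2, Giulia:1, Halim:2, Nadia:2, Sven:1, Yusuf:2. Sum = 17.
n = 11, so closeness = 10/17.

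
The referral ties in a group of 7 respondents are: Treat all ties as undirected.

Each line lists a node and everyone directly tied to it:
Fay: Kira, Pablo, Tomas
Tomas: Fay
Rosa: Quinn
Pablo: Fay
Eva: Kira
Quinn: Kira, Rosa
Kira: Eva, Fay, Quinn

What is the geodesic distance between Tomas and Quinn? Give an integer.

One shortest route is Tomas – Fay – Kira – Quinn, which uses 3 edges, and at distance 2 from Tomas we only reach {Kira, Pablo}, which does not include Quinn. So d(Tomas,Quinn) = 3.

3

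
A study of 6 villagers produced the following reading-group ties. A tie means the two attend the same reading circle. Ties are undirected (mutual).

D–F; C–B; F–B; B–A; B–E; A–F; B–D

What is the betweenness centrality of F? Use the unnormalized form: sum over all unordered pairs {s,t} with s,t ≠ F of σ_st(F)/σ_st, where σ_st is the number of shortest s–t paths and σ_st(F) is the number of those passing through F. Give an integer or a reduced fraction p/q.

1/2

Pairs whose geodesics pass through F — A–D: 1/2.
All other pairs contribute 0.
Summing the contributions gives betweenness(F) = 1/2.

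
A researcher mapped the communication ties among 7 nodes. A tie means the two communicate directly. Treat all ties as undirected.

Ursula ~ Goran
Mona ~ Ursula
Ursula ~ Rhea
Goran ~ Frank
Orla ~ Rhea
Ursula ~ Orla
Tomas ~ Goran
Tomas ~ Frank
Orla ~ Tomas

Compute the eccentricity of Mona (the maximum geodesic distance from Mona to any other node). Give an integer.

Distances from Mona: Frank:3, Goran:2, Orla:2, Rhea:2, Tomas:3, Ursula:1.
The largest is 3 (to Frank and Tomas), so the eccentricity of Mona is 3.

3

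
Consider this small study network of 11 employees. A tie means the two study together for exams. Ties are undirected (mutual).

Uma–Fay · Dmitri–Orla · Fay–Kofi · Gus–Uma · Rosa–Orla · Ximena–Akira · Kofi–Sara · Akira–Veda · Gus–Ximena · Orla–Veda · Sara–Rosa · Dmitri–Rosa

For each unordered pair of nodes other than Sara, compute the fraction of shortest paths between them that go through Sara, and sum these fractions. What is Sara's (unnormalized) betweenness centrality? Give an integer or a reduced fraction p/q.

11

Pairs whose geodesics pass through Sara — Rosa–Kofi: 1; Rosa–Fay: 1; Rosa–Uma: 1; Rosa–Gus: 1/2; Kofi–Akira: 1/2; Kofi–Veda: 1; Kofi–Orla: 1; Kofi–Dmitri: 1; Fay–Veda: 1/2; Fay–Orla: 1; Fay–Dmitri: 1; Uma–Orla: 1/2; Uma–Dmitri: 1.
All other pairs contribute 0.
Summing the contributions gives betweenness(Sara) = 11.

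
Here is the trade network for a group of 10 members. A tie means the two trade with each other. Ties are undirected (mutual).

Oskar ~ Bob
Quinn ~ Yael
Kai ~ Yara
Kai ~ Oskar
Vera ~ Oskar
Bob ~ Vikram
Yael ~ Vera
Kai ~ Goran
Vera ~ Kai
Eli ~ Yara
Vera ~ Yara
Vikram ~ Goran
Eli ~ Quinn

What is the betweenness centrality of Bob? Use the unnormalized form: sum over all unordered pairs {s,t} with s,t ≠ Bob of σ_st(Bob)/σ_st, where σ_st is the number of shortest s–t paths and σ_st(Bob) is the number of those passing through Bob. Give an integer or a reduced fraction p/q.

Pairs whose geodesics pass through Bob — Vikram–Oskar: 1; Vikram–Vera: 1/2; Vikram–Yael: 1/2; Vikram–Quinn: 1/3.
All other pairs contribute 0.
Summing the contributions gives betweenness(Bob) = 7/3.

7/3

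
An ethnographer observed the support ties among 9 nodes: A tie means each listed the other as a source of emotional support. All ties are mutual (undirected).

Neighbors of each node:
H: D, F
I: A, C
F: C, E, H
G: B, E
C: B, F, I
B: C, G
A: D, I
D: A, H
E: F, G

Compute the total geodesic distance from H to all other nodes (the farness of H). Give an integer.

Distances from H: A:2, B:3, C:2, D:1, E:2, F:1, G:3, I:3.
Sum = 2 + 3 + 2 + 1 + 2 + 1 + 3 + 3 = 17.

17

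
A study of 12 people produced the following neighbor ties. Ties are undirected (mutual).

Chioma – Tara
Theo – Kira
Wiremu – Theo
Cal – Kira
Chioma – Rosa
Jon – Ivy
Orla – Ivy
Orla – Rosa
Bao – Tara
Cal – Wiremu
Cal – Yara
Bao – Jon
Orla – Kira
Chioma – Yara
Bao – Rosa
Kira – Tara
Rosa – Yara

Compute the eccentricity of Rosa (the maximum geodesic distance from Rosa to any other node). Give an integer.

Distances from Rosa: Bao:1, Cal:2, Chioma:1, Ivy:2, Jon:2, Kira:2, Orla:1, Tara:2, Theo:3, Wiremu:3, Yara:1.
The largest is 3 (to Theo and Wiremu), so the eccentricity of Rosa is 3.

3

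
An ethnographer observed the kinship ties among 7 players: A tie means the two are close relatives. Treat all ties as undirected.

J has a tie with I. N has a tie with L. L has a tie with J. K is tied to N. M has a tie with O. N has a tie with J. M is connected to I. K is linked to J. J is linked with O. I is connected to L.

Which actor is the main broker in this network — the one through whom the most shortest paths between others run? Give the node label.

Unnormalized betweenness of each node: I:8/3, J:43/6, K:0, L:5/6, M:1/2, N:1/2, O:4/3.
J has the largest value, 43/6, making it the main broker — the node through which the most shortest paths run.

J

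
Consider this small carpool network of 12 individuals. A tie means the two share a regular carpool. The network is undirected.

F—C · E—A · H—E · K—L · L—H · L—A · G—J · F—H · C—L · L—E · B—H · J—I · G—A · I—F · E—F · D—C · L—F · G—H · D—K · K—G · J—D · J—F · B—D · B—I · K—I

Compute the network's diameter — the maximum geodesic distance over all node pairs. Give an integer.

Eccentricity of each node (its greatest distance to any other): A:3, B:3, C:3, D:3, E:3, F:2, G:3, H:2, I:3, J:2, K:2, L:2.
The maximum eccentricity is 3, realized for instance by the pair A–B via A – G – H – B. So the diameter is 3.

3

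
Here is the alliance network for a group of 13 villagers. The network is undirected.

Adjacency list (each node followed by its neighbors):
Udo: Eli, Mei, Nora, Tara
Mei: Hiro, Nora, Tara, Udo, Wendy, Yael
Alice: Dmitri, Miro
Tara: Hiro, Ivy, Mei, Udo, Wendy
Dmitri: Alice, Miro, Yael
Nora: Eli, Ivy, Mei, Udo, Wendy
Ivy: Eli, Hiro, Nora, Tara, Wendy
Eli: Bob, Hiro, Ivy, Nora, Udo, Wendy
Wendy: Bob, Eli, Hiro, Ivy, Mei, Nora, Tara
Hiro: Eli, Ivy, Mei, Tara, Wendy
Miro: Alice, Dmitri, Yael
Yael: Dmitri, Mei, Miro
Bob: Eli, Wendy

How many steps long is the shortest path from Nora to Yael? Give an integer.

2

One shortest route is Nora – Mei – Yael, which uses 2 edges, and Nora and Yael are not directly tied, so nothing shorter exists. So d(Nora,Yael) = 2.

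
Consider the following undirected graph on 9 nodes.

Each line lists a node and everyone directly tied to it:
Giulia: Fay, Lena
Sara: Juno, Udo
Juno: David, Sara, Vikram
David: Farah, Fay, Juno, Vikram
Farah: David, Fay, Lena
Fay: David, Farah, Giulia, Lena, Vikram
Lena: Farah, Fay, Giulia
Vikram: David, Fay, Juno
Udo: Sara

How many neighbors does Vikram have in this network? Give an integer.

3

Vikram is directly tied to David, Fay, and Juno. That is 3 neighbors, so the degree of Vikram is 3.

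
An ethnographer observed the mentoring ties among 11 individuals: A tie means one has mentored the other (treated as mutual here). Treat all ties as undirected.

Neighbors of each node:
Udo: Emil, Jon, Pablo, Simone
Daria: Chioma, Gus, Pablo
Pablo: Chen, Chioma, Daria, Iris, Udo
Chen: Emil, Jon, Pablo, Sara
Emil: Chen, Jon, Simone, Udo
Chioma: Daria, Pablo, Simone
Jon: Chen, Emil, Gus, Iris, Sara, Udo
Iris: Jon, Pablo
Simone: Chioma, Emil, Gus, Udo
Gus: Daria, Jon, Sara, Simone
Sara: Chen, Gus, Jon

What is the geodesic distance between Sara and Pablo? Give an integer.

One shortest route is Sara – Chen – Pablo, which uses 2 edges, and Sara and Pablo are not directly tied, so nothing shorter exists. So d(Sara,Pablo) = 2.

2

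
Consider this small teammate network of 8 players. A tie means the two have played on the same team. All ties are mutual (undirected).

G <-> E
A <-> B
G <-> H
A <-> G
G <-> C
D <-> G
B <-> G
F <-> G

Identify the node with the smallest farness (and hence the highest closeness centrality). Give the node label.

G

Farness (sum of distances to all others) for each node — A:12, B:12, C:13, D:13, E:13, F:13, G:7, H:13.
The smallest farness is 7, for G, so G has the highest closeness.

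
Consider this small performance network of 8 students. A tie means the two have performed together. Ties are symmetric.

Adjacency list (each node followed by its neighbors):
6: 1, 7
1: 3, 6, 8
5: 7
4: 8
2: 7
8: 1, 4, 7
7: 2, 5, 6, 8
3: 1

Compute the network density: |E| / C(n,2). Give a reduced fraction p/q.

There are 8 edges and 8 nodes, so the maximum possible is C(8,2) = 28.
Density = 8/28 = 2/7.

2/7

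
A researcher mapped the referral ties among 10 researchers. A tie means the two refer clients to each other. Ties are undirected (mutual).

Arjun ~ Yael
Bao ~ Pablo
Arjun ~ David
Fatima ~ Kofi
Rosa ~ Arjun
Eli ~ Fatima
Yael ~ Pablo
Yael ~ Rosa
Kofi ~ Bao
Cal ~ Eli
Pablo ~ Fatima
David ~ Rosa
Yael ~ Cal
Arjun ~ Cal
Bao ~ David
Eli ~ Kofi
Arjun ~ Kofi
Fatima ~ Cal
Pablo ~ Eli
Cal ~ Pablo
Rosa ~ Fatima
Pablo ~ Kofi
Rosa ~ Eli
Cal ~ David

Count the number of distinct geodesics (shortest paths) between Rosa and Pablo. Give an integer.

The shortest distance is 2. The length-2 paths are: Rosa–Yael–Pablo; Rosa–Eli–Pablo; Rosa–Fatima–Pablo.
That gives 3 distinct shortest paths.

3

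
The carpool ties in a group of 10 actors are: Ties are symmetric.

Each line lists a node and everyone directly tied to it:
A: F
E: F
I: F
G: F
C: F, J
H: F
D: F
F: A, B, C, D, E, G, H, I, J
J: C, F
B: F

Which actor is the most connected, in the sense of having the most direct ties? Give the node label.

Degrees — A:1, B:1, C:2, D:1, E:1, F:9, G:1, H:1, I:1, J:2.
The maximum is 9, attained only by F.

F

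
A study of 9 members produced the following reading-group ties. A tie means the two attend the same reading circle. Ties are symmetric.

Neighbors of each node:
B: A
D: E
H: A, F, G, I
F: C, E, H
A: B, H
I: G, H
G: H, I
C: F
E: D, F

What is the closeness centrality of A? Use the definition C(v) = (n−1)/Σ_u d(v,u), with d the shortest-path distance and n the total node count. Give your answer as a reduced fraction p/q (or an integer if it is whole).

4/9

Distances from A: B:1, C:3, D:4, E:3, F:2, G:2, H:1, I:2. Sum = 18.
n = 9, so closeness = 8/18 = 4/9.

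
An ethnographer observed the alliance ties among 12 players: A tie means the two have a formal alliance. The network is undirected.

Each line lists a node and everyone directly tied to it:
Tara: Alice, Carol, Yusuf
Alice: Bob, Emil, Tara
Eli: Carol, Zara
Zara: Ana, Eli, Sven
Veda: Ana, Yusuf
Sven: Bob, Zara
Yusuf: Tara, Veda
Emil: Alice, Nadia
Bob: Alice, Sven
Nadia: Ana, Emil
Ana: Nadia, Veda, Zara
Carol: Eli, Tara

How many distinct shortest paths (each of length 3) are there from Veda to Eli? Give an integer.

1

The shortest distance is 3, and the only length-3 path is Veda–Ana–Zara–Eli. So there is exactly 1 shortest path.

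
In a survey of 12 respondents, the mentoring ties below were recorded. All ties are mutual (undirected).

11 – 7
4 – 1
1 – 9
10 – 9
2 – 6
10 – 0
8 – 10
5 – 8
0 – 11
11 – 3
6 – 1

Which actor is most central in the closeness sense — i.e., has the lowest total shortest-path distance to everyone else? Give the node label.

10

Farness (sum of distances to all others) for each node — 0:29, 1:31, 2:49, 3:45, 4:41, 5:43, 6:39, 7:45, 8:33, 9:27, 10:25, 11:35.
The smallest farness is 25, for 10, so 10 has the highest closeness.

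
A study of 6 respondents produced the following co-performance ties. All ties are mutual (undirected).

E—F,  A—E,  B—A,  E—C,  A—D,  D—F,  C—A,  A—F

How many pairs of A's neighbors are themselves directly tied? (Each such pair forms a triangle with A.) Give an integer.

3

A's neighbors: B, C, D, E, and F.
Neighbor pairs that are themselves tied: A–C–E; A–D–F; A–E–F. Each forms one triangle with A, for 3 in total.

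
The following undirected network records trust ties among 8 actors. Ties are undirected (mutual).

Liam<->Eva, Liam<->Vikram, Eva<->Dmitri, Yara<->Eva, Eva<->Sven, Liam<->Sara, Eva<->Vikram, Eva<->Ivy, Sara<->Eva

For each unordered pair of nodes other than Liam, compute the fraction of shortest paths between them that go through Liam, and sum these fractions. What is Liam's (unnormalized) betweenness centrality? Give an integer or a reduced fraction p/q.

1/2

Pairs whose geodesics pass through Liam — Vikram–Sara: 1/2.
All other pairs contribute 0.
Summing the contributions gives betweenness(Liam) = 1/2.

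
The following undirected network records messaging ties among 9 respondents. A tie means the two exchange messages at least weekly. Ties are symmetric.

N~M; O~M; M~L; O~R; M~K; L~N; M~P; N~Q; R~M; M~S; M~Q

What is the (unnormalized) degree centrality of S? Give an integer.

S is directly tied to M. That is 1 neighbor, so the degree of S is 1.

1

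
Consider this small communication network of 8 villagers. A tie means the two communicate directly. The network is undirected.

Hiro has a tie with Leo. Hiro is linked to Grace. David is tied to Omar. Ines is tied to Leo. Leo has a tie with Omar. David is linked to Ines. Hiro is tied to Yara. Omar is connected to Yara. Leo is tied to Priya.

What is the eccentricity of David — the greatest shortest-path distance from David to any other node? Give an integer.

4

Distances from David: Grace:4, Hiro:3, Ines:1, Leo:2, Omar:1, Priya:3, Yara:2.
The largest is 4 (to Grace), so the eccentricity of David is 4.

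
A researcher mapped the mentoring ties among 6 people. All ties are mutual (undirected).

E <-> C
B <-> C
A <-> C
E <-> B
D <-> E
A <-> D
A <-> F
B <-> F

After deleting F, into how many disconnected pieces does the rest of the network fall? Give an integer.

1

F's neighbors (A and B) remain reachable from one another through other ties, so the rest of the network stays in one piece.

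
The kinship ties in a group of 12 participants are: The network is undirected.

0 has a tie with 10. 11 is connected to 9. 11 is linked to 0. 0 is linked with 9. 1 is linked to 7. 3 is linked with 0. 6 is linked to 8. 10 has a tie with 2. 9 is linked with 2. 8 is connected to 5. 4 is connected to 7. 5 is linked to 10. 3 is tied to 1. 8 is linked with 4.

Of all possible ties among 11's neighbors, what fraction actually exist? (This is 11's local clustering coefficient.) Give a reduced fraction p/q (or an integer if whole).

1

11's neighbors: 0 and 9 (k = 2).
Possible neighbor pairs: C(2,2) = 1. Edges among them: 0–9 → e = 1.
Clustering(11) = 1/1.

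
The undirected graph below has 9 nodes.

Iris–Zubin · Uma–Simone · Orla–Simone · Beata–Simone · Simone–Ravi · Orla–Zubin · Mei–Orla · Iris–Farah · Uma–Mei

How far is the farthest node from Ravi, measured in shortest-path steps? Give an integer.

Distances from Ravi: Beata:2, Farah:5, Iris:4, Mei:3, Orla:2, Simone:1, Uma:2, Zubin:3.
The largest is 5 (to Farah), so the eccentricity of Ravi is 5.

5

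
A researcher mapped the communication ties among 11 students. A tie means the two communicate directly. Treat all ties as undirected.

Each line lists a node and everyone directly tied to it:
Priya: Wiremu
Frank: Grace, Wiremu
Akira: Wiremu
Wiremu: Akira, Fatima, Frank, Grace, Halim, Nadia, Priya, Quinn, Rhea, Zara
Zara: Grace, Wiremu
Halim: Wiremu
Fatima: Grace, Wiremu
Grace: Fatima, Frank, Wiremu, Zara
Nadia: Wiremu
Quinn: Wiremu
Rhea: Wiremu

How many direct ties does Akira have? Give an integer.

1

Akira is directly tied to Wiremu. That is 1 neighbor, so the degree of Akira is 1.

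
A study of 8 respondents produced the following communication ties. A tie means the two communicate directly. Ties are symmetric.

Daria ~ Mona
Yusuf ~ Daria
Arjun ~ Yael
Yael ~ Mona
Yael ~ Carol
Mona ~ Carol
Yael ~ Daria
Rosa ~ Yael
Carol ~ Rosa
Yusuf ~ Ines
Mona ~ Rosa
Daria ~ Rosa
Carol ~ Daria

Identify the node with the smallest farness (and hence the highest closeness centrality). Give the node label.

Farness (sum of distances to all others) for each node — Arjun:16, Carol:11, Daria:9, Ines:19, Mona:11, Rosa:11, Yael:10, Yusuf:13.
The smallest farness is 9, for Daria, so Daria has the highest closeness.

Daria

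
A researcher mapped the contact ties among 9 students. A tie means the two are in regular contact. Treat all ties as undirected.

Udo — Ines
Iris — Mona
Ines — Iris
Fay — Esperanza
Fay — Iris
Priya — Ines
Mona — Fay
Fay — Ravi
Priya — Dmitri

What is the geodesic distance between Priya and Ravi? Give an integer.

4

One shortest route is Priya – Ines – Iris – Fay – Ravi, which uses 4 edges, and at distance 3 from Priya we only reach {Fay, Mona}, which does not include Ravi. So d(Priya,Ravi) = 4.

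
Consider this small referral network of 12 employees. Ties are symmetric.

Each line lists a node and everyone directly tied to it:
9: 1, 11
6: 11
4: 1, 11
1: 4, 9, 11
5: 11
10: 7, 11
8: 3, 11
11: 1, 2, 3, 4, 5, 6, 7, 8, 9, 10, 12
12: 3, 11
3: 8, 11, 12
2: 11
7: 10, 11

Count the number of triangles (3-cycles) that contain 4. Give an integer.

4's neighbors: 1 and 11.
Neighbor pairs that are themselves tied: 4–1–11. Each forms one triangle with 4, for 1 in total.

1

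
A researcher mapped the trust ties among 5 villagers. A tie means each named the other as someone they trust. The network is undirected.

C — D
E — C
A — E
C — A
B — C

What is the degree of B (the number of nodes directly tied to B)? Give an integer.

B is directly tied to C. That is 1 neighbor, so the degree of B is 1.

1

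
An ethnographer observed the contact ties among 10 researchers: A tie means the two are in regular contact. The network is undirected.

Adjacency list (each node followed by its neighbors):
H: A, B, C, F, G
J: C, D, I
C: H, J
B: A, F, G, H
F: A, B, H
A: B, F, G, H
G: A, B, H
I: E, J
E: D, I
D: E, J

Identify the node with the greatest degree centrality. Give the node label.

Degrees — A:4, B:4, C:2, D:2, E:2, F:3, G:3, H:5, I:2, J:3.
The maximum is 5, attained only by H.

H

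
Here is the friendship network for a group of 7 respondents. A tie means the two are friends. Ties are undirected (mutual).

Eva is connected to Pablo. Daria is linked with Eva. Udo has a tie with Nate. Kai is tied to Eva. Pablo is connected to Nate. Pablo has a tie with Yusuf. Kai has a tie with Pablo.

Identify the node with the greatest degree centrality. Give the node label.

Pablo

Degrees — Daria:1, Eva:3, Kai:2, Nate:2, Pablo:4, Udo:1, Yusuf:1.
The maximum is 4, attained only by Pablo.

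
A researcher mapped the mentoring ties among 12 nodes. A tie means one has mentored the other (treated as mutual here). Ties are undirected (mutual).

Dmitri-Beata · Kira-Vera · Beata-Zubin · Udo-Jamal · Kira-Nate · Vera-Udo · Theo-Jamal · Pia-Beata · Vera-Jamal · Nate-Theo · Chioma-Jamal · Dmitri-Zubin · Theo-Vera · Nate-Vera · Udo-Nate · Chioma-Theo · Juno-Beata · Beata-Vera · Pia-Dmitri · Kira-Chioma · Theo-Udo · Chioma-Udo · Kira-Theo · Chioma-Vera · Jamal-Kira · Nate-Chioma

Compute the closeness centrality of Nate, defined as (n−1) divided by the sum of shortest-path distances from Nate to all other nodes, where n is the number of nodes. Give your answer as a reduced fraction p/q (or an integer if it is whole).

Distances from Nate: Beata:2, Chioma:1, Dmitri:3, Jamal:2, Juno:3, Kira:1, Pia:3, Theo:1, Udo:1, Vera:1, Zubin:3. Sum = 21.
n = 12, so closeness = 11/21.

11/21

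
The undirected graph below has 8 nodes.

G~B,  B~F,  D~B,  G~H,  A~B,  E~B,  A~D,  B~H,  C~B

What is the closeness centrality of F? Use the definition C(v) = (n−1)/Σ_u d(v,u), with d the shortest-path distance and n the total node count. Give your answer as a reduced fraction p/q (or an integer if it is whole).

7/13

Distances from F: A:2, B:1, C:2, D:2, E:2, G:2, H:2. Sum = 13.
n = 8, so closeness = 7/13.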